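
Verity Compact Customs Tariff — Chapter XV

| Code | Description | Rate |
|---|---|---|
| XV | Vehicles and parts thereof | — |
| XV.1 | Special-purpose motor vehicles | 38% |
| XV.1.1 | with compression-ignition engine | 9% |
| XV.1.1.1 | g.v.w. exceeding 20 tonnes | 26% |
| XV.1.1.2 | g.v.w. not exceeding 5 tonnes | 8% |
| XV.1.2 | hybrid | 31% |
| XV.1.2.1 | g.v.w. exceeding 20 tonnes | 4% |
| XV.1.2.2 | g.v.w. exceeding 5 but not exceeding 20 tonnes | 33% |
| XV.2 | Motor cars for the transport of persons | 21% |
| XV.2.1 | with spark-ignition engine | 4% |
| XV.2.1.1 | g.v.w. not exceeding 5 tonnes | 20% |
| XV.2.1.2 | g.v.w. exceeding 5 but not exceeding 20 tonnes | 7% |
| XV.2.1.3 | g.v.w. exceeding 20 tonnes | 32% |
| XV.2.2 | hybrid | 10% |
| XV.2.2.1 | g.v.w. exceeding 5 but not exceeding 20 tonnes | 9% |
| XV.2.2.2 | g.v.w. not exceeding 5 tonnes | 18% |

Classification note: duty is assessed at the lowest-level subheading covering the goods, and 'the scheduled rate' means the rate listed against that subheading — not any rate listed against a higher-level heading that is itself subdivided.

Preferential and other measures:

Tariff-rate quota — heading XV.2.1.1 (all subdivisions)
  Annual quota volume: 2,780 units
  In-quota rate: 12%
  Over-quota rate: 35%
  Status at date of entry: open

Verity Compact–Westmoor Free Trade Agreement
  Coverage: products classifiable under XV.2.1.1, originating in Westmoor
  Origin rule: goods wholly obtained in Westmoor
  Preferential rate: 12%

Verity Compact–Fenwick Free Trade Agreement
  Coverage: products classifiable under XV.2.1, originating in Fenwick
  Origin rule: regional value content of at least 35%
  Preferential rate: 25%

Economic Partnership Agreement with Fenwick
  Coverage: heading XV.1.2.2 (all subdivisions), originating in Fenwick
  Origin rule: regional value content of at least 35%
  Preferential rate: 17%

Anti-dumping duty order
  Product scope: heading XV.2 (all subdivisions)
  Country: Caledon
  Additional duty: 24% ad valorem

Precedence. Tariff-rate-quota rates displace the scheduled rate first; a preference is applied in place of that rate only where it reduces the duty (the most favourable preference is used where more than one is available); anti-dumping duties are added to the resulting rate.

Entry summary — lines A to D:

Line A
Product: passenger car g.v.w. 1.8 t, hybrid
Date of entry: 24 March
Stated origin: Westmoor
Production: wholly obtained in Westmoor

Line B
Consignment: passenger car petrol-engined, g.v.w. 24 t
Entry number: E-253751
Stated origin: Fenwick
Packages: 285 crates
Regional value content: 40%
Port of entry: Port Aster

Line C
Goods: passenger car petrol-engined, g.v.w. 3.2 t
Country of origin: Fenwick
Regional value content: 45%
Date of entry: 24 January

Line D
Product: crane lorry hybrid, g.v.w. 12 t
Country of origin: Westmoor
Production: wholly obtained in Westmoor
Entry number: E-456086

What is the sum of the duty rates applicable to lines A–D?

Line A: passenger car → XV.2; hybrid → XV.2.2; g.v.w. 1.8 t → XV.2.2.2. Scheduled 18%. Westmoor agreement on XV.2.1.1: XV.2.2.2 not covered. → 18%.
Line B: passenger car → XV.2; petrol-engined → XV.2.1; g.v.w. 24 t → XV.2.1.3. Scheduled 32%. Fenwick agreement on XV.2.1: RVC ≥ 35% → 25% available; Fenwick agreement on XV.1.2.2: XV.2.1.3 not covered; preferential 25%. → 25%.
Line C: passenger car → XV.2; petrol-engined → XV.2.1; g.v.w. 3.2 t → XV.2.1.1. Scheduled 20%. quota on XV.2.1.1 open → in-quota 12%; Fenwick agreement on XV.2.1: RVC ≥ 35% → 25% available; Fenwick agreement on XV.1.2.2: XV.2.1.1 not covered; preference 25% not lower than 12% → no reduction. → 12%.
Line D: crane lorry → XV.1; hybrid → XV.1.2; g.v.w. 12 t → XV.1.2.2. Scheduled 33%. Westmoor agreement on XV.2.1.1: XV.1.2.2 not covered. → 33%.
Sum: 18% + 25% + 12% + 33% = 88%.

88%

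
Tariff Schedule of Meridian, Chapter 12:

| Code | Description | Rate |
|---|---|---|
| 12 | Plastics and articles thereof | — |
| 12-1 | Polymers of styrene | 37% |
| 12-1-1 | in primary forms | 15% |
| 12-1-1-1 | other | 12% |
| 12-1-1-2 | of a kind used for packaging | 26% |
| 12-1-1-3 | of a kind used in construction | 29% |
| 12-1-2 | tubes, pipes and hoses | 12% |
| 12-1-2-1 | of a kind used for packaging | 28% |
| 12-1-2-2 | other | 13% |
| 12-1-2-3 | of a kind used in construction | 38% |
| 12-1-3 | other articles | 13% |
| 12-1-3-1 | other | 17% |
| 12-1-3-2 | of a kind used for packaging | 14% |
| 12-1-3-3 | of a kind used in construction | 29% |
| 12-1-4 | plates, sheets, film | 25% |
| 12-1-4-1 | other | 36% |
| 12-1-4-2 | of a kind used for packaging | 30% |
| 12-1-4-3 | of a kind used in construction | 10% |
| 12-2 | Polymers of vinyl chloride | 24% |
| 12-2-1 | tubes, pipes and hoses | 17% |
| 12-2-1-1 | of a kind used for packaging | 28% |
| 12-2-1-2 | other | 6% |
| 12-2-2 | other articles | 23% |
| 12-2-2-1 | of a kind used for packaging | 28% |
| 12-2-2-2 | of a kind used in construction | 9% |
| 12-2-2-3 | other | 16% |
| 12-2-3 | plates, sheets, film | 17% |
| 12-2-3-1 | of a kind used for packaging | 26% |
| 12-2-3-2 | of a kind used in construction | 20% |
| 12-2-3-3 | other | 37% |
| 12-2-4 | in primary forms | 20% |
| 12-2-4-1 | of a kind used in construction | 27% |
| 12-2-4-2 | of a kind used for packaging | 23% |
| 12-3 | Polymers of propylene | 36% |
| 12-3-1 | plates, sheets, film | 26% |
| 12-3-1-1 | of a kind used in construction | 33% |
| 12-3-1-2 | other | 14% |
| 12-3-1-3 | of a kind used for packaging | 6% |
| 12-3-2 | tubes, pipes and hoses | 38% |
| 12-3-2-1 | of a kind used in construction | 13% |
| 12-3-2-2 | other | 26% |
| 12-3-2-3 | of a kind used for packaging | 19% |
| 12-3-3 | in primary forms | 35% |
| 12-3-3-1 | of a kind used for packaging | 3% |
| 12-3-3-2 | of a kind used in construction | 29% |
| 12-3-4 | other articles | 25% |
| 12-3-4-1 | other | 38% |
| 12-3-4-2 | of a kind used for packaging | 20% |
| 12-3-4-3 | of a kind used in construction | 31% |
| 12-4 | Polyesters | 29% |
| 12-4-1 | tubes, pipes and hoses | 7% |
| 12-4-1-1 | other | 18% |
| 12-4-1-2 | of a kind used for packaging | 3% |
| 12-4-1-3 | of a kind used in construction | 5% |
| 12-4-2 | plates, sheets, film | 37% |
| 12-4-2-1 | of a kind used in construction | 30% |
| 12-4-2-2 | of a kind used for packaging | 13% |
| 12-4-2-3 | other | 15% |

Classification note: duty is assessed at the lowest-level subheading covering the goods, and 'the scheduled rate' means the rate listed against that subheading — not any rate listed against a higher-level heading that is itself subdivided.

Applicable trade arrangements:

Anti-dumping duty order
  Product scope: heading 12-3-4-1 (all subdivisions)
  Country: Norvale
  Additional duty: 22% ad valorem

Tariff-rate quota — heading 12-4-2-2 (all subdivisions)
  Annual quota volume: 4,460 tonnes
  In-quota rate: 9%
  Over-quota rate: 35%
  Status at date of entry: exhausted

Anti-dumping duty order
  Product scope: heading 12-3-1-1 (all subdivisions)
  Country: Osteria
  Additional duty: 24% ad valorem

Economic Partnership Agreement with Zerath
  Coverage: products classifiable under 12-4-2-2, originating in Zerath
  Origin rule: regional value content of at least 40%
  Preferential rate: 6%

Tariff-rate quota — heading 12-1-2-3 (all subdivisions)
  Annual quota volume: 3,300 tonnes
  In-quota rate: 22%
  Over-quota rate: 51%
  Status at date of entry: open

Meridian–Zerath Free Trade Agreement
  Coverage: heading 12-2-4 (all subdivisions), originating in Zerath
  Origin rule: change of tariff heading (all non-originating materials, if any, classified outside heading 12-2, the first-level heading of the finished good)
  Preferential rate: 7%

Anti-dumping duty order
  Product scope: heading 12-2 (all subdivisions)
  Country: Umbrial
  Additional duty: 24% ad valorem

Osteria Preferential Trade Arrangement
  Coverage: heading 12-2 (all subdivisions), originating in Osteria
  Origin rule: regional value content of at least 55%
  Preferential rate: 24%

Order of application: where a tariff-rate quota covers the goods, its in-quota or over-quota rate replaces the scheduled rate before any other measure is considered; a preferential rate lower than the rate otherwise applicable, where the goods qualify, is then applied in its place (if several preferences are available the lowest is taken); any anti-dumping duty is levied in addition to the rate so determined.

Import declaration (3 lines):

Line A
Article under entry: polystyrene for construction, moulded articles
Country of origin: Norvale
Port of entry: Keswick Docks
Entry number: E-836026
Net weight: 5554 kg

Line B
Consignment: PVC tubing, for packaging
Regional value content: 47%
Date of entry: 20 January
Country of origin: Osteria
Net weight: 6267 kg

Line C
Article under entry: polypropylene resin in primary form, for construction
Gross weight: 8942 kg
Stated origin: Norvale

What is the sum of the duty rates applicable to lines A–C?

86%

Line A: polystyrene → 12-1; moulded articles → 12-1-3; for construction → 12-1-3-3. Scheduled 29%. No special measure applies. → 29%.
Line B: PVC → 12-2; tubing → 12-2-1; for packaging → 12-2-1-1. Scheduled 28%. Osteria agreement on 12-2: RVC < 55%. → 28%.
Line C: polypropylene → 12-3; resin in primary form → 12-3-3; for construction → 12-3-3-2. Scheduled 29%. No special measure applies. → 29%.
Sum: 29% + 28% + 29% = 86%.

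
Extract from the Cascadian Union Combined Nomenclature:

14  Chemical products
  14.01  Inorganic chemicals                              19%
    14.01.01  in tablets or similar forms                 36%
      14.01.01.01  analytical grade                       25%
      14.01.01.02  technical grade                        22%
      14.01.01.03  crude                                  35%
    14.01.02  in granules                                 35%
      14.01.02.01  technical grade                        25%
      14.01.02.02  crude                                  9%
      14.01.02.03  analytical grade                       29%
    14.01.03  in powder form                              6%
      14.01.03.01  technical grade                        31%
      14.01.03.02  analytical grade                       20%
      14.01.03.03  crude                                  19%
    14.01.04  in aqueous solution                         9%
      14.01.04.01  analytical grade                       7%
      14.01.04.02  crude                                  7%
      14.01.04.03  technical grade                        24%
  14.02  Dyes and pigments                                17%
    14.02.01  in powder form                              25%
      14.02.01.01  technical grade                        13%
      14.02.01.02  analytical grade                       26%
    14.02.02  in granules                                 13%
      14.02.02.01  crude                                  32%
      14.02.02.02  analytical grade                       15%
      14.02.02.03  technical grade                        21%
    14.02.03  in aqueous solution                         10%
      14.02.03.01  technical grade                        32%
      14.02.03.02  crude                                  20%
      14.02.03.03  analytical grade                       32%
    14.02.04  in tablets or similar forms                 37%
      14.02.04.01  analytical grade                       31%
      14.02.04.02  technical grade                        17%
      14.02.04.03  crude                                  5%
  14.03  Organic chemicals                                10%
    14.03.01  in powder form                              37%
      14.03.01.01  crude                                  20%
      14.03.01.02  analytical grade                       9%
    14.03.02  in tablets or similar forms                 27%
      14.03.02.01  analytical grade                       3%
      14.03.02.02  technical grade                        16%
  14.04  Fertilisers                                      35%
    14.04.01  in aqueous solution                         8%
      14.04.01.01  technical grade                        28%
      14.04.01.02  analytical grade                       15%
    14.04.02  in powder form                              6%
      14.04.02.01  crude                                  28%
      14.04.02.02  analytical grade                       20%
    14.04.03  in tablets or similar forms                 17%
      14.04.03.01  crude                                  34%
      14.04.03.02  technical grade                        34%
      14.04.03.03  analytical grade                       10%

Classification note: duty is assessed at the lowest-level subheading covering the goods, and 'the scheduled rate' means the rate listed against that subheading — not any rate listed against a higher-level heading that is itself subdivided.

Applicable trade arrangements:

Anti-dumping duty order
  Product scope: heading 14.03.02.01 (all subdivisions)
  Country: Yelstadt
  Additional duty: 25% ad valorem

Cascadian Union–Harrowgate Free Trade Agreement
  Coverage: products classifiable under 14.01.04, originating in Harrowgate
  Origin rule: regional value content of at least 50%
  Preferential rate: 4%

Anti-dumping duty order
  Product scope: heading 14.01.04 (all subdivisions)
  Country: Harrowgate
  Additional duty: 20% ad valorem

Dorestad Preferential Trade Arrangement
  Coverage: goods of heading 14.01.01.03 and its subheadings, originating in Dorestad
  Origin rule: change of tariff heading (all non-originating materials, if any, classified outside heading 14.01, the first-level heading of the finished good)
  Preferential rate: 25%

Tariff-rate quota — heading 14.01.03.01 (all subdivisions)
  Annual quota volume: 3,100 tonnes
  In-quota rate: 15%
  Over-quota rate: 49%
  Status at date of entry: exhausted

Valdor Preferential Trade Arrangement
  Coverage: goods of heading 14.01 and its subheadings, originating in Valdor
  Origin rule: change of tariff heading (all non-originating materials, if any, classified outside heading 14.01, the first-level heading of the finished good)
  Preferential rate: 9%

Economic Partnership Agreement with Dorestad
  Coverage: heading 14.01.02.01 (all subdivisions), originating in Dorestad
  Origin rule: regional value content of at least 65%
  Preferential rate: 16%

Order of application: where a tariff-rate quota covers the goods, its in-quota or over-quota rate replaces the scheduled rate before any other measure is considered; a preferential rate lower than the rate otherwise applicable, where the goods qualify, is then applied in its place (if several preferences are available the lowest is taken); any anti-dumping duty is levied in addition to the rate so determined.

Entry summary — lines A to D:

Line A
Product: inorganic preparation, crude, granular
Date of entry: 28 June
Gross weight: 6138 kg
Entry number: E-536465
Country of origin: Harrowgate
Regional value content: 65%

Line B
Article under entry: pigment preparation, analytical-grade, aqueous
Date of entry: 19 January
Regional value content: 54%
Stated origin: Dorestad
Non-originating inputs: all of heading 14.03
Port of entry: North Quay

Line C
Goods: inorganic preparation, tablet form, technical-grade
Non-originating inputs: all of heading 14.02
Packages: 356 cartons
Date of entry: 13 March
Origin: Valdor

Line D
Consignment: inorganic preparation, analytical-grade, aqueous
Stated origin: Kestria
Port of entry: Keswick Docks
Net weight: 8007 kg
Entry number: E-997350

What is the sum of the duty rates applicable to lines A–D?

Line A: inorganic → 14.01; granular → 14.01.02; crude → 14.01.02.02. Scheduled 9%. Harrowgate agreement on 14.01.04: 14.01.02.02 not covered. → 9%.
Line B: pigment → 14.02; aqueous → 14.02.03; analytical-grade → 14.02.03.03. Scheduled 32%. Dorestad agreement on 14.01.01.03: 14.02.03.03 not covered; Dorestad agreement on 14.01.02.01: 14.02.03.03 not covered. → 32%.
Line C: inorganic → 14.01; tablet form → 14.01.01; technical-grade → 14.01.01.02. Scheduled 22%. Valdor agreement on 14.01: CTH met → 9% available; preferential 9%. → 9%.
Line D: inorganic → 14.01; aqueous → 14.01.04; analytical-grade → 14.01.04.01. Scheduled 7%. No special measure applies. → 7%.
Sum: 9% + 32% + 9% + 7% = 57%.

57%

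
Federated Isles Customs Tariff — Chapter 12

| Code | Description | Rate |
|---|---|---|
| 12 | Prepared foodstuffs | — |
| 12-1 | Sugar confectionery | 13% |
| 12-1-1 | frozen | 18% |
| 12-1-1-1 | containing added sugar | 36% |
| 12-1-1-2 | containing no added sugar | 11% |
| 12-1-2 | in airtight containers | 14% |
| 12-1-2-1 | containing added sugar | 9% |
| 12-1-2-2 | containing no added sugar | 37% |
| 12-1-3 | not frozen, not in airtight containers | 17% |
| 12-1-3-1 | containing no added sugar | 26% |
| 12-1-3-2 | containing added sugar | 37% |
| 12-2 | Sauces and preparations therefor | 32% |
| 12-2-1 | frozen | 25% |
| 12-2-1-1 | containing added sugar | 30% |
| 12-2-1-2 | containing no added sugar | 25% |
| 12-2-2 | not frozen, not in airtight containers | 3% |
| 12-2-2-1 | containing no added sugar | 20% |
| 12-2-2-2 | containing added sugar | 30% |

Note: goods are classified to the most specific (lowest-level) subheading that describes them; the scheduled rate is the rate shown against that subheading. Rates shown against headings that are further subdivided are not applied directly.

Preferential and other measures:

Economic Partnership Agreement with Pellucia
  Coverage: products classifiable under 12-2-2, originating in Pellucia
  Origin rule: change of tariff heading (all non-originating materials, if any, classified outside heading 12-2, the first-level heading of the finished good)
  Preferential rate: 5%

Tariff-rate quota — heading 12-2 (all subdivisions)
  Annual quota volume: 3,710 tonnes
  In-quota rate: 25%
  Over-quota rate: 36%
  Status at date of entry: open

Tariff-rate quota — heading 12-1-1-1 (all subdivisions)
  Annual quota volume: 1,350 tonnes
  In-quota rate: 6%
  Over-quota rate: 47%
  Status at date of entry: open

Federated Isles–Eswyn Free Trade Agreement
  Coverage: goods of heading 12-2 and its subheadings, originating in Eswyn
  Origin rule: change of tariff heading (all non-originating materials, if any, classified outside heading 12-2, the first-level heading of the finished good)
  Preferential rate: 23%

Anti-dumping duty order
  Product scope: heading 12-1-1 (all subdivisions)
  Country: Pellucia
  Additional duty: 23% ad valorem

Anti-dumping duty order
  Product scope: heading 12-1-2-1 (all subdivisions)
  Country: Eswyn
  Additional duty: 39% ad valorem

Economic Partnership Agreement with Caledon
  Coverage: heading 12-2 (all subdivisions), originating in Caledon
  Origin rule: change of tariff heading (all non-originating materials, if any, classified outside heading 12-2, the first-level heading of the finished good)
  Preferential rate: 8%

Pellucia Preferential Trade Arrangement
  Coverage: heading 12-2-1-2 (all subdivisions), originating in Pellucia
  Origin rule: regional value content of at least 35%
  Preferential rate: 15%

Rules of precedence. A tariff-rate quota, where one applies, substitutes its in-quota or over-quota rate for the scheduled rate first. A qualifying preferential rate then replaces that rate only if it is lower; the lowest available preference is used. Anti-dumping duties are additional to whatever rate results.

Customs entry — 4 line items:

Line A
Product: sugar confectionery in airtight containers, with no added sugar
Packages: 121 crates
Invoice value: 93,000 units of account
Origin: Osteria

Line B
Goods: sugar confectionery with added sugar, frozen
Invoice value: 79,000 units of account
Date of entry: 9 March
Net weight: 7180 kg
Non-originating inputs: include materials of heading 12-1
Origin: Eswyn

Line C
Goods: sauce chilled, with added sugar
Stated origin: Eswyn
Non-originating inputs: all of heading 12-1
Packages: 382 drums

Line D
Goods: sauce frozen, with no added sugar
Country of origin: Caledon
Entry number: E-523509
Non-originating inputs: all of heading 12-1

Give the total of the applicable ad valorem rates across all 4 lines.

Line A: sugar confectionery → 12-1; in airtight containers → 12-1-2; with no added sugar → 12-1-2-2. Scheduled 37%. No special measure applies. → 37%.
Line B: sugar confectionery → 12-1; frozen → 12-1-1; with added sugar → 12-1-1-1. Scheduled 36%. quota on 12-1-1-1 open → in-quota 6%; Eswyn agreement on 12-2: 12-1-1-1 not covered. → 6%.
Line C: sauce → 12-2; chilled → 12-2-2; with added sugar → 12-2-2-2. Scheduled 30%. quota on 12-2 open → in-quota 25%; Eswyn agreement on 12-2: CTH met → 23% available; preferential 23%. → 23%.
Line D: sauce → 12-2; frozen → 12-2-1; with no added sugar → 12-2-1-2. Scheduled 25%. quota on 12-2 open → in-quota 25%; Caledon agreement on 12-2: CTH met → 8% available; preferential 8%. → 8%.
Sum: 37% + 6% + 23% + 8% = 74%.

74%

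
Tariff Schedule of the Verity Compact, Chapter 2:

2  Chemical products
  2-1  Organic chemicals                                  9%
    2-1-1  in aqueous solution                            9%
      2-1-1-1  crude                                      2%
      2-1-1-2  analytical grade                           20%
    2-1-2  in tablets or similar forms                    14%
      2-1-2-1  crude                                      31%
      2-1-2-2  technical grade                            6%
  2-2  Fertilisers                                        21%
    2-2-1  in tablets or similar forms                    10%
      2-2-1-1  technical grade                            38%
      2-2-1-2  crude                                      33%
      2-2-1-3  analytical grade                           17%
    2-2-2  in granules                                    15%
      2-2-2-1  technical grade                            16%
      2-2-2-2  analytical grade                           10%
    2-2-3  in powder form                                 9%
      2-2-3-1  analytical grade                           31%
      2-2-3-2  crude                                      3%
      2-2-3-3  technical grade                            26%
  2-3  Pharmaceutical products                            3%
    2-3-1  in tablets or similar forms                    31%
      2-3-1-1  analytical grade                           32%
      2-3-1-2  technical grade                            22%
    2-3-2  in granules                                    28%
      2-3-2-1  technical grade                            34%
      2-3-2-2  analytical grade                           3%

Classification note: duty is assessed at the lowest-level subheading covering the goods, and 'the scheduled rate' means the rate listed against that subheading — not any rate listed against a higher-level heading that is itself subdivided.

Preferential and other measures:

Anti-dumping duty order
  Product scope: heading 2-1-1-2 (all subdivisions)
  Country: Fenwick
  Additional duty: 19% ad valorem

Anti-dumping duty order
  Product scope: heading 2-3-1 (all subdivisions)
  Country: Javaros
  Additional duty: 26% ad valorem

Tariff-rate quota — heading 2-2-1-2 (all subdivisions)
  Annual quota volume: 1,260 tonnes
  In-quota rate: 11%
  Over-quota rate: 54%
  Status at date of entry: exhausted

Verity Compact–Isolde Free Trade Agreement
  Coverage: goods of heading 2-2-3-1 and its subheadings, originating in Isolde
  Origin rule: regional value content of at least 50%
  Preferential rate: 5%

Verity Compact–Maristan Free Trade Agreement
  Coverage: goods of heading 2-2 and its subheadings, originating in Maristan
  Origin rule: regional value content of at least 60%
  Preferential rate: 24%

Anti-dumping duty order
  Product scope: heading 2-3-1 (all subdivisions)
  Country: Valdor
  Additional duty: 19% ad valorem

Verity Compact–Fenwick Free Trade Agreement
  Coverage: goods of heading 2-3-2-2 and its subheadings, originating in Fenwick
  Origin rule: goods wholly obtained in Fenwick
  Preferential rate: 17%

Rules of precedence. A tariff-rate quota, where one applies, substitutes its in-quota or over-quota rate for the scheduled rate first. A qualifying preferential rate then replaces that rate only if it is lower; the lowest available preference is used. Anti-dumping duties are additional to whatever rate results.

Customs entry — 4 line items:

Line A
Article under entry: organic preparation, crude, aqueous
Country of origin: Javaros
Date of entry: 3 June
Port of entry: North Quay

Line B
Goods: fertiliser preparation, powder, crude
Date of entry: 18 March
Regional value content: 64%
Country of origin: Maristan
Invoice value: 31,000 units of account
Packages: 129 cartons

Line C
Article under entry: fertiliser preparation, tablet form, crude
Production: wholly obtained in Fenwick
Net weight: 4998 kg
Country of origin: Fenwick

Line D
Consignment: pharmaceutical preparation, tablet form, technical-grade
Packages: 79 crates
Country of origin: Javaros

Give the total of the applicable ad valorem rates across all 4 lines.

107%

Line A: organic → 2-1; aqueous → 2-1-1; crude → 2-1-1-1. Scheduled 2%. No special measure applies. → 2%.
Line B: fertiliser → 2-2; powder → 2-2-3; crude → 2-2-3-2. Scheduled 3%. Maristan agreement on 2-2: RVC ≥ 60% → 24% available; preference 24% not lower than 3% → no reduction. → 3%.
Line C: fertiliser → 2-2; tablet form → 2-2-1; crude → 2-2-1-2. Scheduled 33%. quota on 2-2-1-2 exhausted → over-quota 54%; Fenwick agreement on 2-3-2-2: 2-2-1-2 not covered. → 54%.
Line D: pharmaceutical → 2-3; tablet form → 2-3-1; technical-grade → 2-3-1-2. Scheduled 22%. anti-dumping (Javaros, 2-3-1): +26%; total 22% + 26% = 48%. → 48%.
Sum: 2% + 3% + 54% + 48% = 107%.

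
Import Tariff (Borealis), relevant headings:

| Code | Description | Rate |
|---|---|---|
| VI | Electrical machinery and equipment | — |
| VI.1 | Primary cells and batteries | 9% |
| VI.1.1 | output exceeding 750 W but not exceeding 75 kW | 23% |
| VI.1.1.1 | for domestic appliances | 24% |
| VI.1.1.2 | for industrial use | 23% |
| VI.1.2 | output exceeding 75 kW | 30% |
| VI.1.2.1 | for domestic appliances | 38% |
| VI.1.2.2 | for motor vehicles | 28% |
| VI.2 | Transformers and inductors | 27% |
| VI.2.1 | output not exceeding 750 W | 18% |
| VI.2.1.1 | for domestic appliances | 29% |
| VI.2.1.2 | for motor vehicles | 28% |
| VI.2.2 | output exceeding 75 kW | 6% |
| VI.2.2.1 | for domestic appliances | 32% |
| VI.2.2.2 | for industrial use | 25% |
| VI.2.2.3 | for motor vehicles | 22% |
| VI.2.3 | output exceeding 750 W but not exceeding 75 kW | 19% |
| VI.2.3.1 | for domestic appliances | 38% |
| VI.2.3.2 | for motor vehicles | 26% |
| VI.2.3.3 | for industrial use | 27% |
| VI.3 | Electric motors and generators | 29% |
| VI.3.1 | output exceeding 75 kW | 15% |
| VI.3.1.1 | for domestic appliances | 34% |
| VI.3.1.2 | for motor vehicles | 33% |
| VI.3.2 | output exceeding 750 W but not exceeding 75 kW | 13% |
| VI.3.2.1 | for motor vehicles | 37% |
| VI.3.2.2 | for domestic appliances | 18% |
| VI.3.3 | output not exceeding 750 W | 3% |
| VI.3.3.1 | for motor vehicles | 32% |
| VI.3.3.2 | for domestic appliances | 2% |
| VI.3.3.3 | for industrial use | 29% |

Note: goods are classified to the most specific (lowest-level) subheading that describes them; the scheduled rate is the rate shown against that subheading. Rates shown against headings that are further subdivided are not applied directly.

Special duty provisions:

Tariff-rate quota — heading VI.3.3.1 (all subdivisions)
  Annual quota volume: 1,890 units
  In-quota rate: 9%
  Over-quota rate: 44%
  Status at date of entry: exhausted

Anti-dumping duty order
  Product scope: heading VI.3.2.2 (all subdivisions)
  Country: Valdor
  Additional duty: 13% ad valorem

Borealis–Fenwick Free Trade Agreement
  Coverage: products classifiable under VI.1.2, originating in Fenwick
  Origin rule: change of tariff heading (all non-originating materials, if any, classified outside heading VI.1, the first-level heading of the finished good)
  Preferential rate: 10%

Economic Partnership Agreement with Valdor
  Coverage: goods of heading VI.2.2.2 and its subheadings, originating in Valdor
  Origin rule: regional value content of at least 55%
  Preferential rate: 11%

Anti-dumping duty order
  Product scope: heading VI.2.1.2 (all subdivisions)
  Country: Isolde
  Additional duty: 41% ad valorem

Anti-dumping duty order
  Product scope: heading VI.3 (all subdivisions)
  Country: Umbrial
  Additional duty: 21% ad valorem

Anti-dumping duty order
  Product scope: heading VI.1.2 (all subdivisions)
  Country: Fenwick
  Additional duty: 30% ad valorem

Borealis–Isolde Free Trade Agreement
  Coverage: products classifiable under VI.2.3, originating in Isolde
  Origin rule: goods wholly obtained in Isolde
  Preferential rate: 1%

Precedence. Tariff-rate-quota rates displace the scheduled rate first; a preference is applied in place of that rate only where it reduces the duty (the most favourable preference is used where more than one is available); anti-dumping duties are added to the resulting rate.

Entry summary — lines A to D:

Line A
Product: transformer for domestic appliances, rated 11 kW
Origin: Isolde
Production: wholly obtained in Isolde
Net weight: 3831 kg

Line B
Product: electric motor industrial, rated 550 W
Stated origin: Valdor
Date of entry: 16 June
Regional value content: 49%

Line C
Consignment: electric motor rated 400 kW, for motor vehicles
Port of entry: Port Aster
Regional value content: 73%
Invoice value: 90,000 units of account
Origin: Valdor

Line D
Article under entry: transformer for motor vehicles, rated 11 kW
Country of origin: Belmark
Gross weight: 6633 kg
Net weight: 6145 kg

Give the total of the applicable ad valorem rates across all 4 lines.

89%

Line A: transformer → VI.2; rated 11 kW → VI.2.3; for domestic appliances → VI.2.3.1. Scheduled 38%. Isolde agreement on VI.2.3: wholly obtained → 1% available; preferential 1%. → 1%.
Line B: electric motor → VI.3; rated 550 W → VI.3.3; industrial → VI.3.3.3. Scheduled 29%. Valdor agreement on VI.2.2.2: VI.3.3.3 not covered. → 29%.
Line C: electric motor → VI.3; rated 400 kW → VI.3.1; for motor vehicles → VI.3.1.2. Scheduled 33%. Valdor agreement on VI.2.2.2: VI.3.1.2 not covered. → 33%.
Line D: transformer → VI.2; rated 11 kW → VI.2.3; for motor vehicles → VI.2.3.2. Scheduled 26%. No special measure applies. → 26%.
Sum: 1% + 29% + 33% + 26% = 89%.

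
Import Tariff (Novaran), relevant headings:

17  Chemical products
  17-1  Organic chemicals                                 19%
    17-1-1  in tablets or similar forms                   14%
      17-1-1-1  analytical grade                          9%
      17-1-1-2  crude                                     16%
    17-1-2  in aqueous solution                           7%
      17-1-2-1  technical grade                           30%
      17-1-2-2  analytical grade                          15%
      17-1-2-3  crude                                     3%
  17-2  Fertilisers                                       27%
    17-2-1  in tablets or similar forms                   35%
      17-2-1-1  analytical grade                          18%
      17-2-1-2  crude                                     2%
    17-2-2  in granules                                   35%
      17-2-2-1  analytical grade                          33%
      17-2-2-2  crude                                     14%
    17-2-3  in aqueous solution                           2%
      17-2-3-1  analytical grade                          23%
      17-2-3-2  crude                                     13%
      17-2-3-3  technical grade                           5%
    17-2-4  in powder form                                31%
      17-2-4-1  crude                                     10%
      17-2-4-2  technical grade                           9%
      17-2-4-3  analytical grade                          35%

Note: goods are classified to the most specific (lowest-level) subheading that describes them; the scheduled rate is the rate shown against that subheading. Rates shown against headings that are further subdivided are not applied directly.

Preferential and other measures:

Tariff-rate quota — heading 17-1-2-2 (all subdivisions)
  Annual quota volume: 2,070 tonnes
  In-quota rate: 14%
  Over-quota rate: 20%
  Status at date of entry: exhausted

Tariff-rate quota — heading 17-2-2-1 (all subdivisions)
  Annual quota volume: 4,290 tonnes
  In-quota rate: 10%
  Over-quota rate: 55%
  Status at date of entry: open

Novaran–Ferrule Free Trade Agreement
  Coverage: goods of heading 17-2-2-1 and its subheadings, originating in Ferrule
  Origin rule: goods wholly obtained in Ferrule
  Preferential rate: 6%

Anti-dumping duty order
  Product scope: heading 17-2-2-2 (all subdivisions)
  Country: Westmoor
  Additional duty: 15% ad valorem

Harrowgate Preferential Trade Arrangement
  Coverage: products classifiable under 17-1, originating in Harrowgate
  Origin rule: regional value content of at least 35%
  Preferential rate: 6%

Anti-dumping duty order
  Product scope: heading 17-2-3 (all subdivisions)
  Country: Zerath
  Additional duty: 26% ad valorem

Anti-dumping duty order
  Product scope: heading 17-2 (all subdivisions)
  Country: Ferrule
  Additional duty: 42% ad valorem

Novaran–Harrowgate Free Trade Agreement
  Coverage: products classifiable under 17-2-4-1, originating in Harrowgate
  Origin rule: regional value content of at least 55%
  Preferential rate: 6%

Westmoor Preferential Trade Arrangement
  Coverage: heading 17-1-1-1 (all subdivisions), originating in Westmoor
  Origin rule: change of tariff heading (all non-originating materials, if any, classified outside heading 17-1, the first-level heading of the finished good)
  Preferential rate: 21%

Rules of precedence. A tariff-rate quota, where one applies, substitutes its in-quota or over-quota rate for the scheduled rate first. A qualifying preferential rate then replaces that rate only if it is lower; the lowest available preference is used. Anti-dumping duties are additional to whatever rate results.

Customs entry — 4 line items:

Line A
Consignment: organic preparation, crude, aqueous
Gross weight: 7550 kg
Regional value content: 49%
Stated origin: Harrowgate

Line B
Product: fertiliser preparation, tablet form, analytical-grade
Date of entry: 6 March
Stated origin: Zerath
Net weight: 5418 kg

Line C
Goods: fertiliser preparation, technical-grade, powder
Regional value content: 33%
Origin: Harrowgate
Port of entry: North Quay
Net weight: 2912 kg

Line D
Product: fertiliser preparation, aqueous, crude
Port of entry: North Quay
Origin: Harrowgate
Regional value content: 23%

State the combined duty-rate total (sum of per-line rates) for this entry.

43%

Line A: organic → 17-1; aqueous → 17-1-2; crude → 17-1-2-3. Scheduled 3%. Harrowgate agreement on 17-1: RVC ≥ 35% → 6% available; Harrowgate agreement on 17-2-4-1: 17-1-2-3 not covered; preference 6% not lower than 3% → no reduction. → 3%.
Line B: fertiliser → 17-2; tablet form → 17-2-1; analytical-grade → 17-2-1-1. Scheduled 18%. No special measure applies. → 18%.
Line C: fertiliser → 17-2; powder → 17-2-4; technical-grade → 17-2-4-2. Scheduled 9%. Harrowgate agreement on 17-1: 17-2-4-2 not covered; Harrowgate agreement on 17-2-4-1: 17-2-4-2 not covered. → 9%.
Line D: fertiliser → 17-2; aqueous → 17-2-3; crude → 17-2-3-2. Scheduled 13%. Harrowgate agreement on 17-1: 17-2-3-2 not covered; Harrowgate agreement on 17-2-4-1: 17-2-3-2 not covered. → 13%.
Sum: 3% + 18% + 9% + 13% = 43%.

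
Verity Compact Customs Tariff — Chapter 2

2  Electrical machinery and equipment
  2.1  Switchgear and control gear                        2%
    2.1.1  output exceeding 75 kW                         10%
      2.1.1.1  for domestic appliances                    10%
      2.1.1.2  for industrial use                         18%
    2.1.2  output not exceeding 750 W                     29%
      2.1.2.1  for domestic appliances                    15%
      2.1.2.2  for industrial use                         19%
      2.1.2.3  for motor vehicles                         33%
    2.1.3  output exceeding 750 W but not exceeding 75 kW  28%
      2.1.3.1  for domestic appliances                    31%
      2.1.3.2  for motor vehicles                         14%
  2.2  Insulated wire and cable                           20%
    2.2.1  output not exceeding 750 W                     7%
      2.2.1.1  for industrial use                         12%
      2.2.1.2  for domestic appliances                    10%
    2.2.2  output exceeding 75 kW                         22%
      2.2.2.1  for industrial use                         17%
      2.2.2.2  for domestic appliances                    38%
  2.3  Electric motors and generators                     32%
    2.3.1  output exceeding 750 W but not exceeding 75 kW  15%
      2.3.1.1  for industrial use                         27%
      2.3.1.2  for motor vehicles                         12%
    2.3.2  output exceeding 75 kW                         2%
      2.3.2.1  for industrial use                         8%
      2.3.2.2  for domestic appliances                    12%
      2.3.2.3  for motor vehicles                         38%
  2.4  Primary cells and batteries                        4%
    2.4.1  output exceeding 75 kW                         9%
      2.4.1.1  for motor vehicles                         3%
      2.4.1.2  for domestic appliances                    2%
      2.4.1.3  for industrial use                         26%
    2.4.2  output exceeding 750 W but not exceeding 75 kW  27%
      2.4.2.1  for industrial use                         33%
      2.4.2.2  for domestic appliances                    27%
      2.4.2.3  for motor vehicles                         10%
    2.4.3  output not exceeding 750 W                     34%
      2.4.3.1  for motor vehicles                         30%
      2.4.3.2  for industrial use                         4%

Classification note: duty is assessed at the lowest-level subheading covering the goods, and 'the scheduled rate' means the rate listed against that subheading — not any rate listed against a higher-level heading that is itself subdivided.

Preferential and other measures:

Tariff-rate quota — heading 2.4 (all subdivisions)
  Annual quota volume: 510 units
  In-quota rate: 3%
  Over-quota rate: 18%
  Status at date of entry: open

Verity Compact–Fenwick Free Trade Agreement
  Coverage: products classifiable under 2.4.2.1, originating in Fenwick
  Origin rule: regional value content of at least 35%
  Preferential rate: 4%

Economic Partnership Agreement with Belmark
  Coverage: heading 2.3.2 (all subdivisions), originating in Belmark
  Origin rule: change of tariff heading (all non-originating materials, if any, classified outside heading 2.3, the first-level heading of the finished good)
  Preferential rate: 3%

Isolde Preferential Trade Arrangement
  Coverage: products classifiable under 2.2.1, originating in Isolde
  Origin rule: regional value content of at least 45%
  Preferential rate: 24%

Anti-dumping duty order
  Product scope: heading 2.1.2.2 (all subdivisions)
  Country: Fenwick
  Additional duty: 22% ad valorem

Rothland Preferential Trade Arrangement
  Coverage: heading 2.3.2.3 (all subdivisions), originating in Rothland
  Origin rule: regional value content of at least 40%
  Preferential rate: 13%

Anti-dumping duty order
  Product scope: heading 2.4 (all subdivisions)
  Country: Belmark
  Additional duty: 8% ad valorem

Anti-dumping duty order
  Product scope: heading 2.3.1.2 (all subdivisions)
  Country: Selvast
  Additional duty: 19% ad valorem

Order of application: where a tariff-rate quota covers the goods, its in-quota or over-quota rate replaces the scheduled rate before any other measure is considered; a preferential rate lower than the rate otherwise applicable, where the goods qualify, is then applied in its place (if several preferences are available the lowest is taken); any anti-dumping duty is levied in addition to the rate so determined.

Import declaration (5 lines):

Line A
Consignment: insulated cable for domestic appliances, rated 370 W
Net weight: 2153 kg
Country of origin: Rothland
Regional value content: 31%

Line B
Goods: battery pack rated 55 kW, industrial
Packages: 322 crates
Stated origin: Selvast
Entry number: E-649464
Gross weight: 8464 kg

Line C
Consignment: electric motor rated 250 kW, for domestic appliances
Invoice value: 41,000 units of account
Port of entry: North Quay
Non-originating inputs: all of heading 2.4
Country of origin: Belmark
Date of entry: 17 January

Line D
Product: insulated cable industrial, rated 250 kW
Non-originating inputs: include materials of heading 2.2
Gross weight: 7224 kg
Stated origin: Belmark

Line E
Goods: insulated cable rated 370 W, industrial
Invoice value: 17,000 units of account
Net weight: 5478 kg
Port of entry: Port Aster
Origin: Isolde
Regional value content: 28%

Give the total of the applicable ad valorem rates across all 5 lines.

Line A: insulated cable → 2.2; rated 370 W → 2.2.1; for domestic appliances → 2.2.1.2. Scheduled 10%. Rothland agreement on 2.3.2.3: 2.2.1.2 not covered. → 10%.
Line B: battery pack → 2.4; rated 55 kW → 2.4.2; industrial → 2.4.2.1. Scheduled 33%. quota on 2.4 open → in-quota 3%. → 3%.
Line C: electric motor → 2.3; rated 250 kW → 2.3.2; for domestic appliances → 2.3.2.2. Scheduled 12%. Belmark agreement on 2.3.2: CTH met → 3% available; preferential 3%. → 3%.
Line D: insulated cable → 2.2; rated 250 kW → 2.2.2; industrial → 2.2.2.1. Scheduled 17%. Belmark agreement on 2.3.2: 2.2.2.1 not covered. → 17%.
Line E: insulated cable → 2.2; rated 370 W → 2.2.1; industrial → 2.2.1.1. Scheduled 12%. Isolde agreement on 2.2.1: RVC < 45%. → 12%.
Sum: 10% + 3% + 3% + 17% + 12% = 45%.

45%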